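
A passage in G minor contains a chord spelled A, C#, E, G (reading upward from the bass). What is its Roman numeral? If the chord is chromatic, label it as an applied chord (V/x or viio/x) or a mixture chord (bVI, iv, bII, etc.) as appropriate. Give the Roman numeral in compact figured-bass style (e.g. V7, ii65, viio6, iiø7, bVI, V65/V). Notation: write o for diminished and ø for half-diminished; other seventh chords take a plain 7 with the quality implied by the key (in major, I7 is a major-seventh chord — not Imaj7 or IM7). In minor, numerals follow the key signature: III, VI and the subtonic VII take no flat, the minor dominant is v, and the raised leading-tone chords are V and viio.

Stacked in thirds the chord is A-C#-E-G: a dominant seventh chord on A.
A is not a diatonic chord root with this quality in G minor, but it lies a perfect fifth above D (V), so the chord functions as an applied dominant of V.

V7/V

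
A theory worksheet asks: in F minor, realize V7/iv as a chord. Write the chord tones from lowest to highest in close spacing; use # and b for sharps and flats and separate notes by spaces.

V7/iv is a secondary dominant — the dominant seventh of iv. iv in F minor is Bb, so the applied chord's root is F, a perfect fifth above.
Building a dominant seventh chord on F gives F-A-C-Eb.

F A C Eb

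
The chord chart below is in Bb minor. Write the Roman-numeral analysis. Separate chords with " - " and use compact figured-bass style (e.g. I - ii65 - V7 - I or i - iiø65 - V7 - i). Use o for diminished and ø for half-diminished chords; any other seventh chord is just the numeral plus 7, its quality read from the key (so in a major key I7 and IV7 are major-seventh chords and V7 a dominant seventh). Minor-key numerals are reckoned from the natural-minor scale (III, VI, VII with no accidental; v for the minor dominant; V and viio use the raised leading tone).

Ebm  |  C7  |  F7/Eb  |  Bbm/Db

Ebm: minor triad on Eb = scale degree 4 → iv.
C7: a dominant seventh chord on C, the applied dominant of V → V7/V.
F7/Eb: dominant seventh chord on F = scale degree 5 → V42.
Bbm/Db has root Bb, degree 1 in Bb minor, so i6.

iv - V7/V - V42 - i6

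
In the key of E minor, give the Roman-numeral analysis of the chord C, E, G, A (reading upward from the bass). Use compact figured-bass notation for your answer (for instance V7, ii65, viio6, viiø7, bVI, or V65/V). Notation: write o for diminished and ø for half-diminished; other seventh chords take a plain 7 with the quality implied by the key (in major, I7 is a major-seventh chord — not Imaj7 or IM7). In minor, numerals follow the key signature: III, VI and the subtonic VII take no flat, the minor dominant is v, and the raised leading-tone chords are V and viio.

iv65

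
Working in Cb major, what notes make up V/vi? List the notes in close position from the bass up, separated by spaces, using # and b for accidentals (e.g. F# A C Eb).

Eb G Bb

The slash means an applied dominant: we want the dominant of vi. In Cb major, vi is Ab minor, and its dominant is built on Eb.
Building a major triad on Eb gives Eb-G-Bb.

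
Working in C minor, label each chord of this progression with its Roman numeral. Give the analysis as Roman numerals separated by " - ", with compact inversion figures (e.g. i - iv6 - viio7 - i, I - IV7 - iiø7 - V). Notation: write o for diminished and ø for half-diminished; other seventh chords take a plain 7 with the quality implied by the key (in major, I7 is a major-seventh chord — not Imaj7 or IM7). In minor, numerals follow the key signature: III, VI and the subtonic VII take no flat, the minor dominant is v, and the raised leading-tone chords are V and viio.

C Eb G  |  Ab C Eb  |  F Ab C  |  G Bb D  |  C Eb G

i - VI - iv - v - i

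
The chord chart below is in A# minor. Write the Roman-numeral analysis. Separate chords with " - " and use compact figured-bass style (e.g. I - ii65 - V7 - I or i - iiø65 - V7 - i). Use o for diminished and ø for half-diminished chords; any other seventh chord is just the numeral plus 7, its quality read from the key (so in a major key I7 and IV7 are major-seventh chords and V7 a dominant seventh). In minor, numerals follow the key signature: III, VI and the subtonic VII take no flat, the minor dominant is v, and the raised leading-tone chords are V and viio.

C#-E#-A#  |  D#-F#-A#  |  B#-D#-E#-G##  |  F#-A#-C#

i6 - iv - V43 - VI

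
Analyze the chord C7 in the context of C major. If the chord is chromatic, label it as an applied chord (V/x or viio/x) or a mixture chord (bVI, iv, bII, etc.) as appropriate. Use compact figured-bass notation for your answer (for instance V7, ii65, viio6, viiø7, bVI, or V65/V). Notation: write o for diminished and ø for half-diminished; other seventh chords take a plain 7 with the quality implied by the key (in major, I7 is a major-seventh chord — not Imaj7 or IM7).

V7/IV

The pitches C-E-G-Bb form a dominant seventh chord rooted on C.
C is not a diatonic chord root with this quality in C major, but it lies a perfect fifth above F (IV), so the chord functions as an applied dominant of IV.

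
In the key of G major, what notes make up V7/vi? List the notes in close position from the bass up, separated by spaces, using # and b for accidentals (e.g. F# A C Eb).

B D# F# A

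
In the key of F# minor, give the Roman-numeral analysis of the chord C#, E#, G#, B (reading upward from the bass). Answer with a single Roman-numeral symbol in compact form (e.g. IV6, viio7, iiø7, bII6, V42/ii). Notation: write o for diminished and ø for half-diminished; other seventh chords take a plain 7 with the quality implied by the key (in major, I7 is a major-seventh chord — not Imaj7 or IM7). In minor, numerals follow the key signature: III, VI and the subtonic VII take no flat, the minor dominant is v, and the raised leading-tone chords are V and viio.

V7

Stacked in thirds the chord is C#-E#-G#-B: a dominant seventh chord on C#.
In F# minor, C# is the dominant; the diatonic dominant seventh chord there is V7.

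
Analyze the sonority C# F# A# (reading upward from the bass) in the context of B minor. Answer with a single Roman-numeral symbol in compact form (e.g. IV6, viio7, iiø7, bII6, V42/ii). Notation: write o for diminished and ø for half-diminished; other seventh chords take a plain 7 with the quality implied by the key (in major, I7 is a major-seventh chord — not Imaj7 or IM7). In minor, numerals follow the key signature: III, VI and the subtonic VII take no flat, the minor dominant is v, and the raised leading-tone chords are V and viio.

Stacked in thirds the chord is F#-A#-C#: a major triad on F#.
F# is scale degree 5 in B minor, and a major triad on that degree is written V.
With C# in the bass the chord is in second inversion, so the figured bass is 64.

V64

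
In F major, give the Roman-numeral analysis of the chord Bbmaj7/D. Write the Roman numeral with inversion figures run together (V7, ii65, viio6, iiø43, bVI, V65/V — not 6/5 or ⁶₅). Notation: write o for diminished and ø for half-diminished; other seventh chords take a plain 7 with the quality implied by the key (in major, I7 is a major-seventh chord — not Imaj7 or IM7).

IV65

The pitches Bb-D-F-A form a major seventh chord rooted on Bb.
In F major, Bb is the subdominant; the diatonic major seventh chord there is IV7.
With D in the bass the chord is in first inversion, so the figured bass is 65.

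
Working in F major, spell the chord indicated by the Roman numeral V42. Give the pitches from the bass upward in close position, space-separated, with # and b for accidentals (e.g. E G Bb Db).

Bb C E G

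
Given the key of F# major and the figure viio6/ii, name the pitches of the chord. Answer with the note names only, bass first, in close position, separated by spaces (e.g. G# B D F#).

A# C# F##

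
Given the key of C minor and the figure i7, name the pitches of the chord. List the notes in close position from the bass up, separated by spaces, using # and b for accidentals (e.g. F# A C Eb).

C Eb G Bb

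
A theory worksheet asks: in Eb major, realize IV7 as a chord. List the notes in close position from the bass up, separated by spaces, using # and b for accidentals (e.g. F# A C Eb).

Ab C Eb G

The numeral's case and figure indicate a major seventh chord. In Eb major its root, the subdominant, is Ab.
That chord is spelled Ab-C-Eb-G.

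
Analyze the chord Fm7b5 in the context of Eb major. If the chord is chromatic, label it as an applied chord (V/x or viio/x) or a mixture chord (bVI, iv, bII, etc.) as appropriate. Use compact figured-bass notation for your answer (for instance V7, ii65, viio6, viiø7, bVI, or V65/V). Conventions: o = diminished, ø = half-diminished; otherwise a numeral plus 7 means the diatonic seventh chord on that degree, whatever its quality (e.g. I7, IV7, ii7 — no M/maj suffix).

iiø7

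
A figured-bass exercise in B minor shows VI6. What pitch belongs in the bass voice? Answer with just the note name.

VI in B minor has root G; the chord is G-B-D.
The figure 6 means first inversion — the third is in the bass.

B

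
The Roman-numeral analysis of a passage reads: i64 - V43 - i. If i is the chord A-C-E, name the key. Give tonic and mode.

The chord Am is a minor triad rooted on A; its label is i.
If A is scale degree 1 and the mode makes that degree carry a minor triad, the tonic is A and the mode is minor.

A minor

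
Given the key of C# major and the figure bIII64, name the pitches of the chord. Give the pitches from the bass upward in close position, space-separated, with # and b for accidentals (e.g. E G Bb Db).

Scale degree 3 in C# major is E#; lowering it a half step gives E. bIII64 is a major triad on the lowered third degree, borrowed from the parallel minor.
So the chord is E-G#-B, a major triad.
The figured bass 64 indicates second inversion, placing the fifth (B) in the bass: B-E-G#.

B E G#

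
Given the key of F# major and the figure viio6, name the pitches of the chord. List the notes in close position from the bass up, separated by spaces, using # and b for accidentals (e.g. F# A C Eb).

G# B E#

The numeral's case and figure indicate a diminished triad. In F# major its root, scale degree 7, is E#.
That chord is spelled E#-G#-B.
With the 6 figure the chord is in first inversion; from the bass G# upward in close position it reads G#-B-E#.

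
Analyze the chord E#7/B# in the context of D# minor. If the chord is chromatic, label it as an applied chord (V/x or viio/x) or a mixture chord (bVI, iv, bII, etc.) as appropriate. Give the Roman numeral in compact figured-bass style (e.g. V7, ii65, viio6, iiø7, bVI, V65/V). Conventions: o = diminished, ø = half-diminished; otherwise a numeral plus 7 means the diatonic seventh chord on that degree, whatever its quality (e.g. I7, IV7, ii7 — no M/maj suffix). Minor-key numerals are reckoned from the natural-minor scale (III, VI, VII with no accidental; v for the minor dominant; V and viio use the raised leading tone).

V43/V

The pitches E#-G##-B#-D# form a dominant seventh chord rooted on E#.
E# is not a diatonic chord root with this quality in D# minor, but it lies a perfect fifth above A# (V), so the chord functions as an applied dominant of V.
With B# in the bass the chord is in second inversion, so the figured bass is 43.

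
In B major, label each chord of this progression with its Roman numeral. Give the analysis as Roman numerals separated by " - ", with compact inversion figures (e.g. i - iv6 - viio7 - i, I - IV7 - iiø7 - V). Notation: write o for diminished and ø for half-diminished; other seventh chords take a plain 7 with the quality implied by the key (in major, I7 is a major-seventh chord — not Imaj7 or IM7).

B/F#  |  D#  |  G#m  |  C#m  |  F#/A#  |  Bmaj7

B/F# has root B, degree 1 in B major, so I64.
D# is the secondary dominant of vi (major triad on D#): V/vi.
G#m: root G# is the submediant; minor triad there is vi.
C#m: minor triad on C# = scale degree 2 → ii.
F#/A#: major triad on F# = scale degree 5 → V6.
Bmaj7: root B is the tonic; major seventh chord there is I7.

I64 - V/vi - vi - ii - V6 - I7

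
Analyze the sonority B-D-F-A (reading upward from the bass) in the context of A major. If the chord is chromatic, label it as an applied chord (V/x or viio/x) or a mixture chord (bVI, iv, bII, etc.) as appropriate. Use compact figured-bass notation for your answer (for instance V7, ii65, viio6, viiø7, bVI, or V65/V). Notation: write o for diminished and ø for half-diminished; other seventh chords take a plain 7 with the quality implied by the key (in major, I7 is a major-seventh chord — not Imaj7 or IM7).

iiø7

Stacked in thirds the chord is B-D-F-A: a half-diminished seventh chord on B.
B is the second degree of A major. This is the half-diminished supertonic seventh, borrowed from the parallel minor.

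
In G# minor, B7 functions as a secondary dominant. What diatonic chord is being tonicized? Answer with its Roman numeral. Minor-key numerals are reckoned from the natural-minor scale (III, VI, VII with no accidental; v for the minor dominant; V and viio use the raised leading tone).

VI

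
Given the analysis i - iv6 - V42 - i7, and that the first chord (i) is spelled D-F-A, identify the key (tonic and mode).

The anchor chord is a minor triad on D, labeled i.
If D is scale degree 1 and the mode makes that degree carry a minor triad, the tonic is D and the mode is minor.

D minor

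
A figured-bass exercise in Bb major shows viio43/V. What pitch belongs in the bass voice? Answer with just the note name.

Bb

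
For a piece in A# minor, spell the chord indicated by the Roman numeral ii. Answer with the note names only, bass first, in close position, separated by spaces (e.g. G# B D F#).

B# D# F##

Scale degree 2 in A# minor is B#; here the chord built on it is altered to a minor triad. ii is the minor supertonic, borrowed from the parallel major (the Dorian ii).
So the chord is B#-D#-F##, a minor triad.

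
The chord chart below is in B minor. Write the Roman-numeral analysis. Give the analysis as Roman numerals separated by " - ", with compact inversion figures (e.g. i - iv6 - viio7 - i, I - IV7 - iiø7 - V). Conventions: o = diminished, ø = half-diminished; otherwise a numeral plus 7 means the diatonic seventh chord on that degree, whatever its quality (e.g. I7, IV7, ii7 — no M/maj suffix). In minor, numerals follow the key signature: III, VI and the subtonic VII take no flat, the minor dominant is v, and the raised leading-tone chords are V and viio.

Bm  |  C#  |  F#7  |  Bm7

i - V/V - V7 - i7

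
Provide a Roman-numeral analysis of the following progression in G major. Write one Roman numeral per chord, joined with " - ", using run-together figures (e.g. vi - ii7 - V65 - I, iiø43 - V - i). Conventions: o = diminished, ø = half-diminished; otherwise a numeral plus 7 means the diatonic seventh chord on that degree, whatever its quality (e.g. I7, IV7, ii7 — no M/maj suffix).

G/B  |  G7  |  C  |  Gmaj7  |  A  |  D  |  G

I6 - V7/IV - IV - I7 - V/V - V - I

G/B: root G is the tonic; major triad there is I6.
G7: a dominant seventh chord on G, the applied dominant of IV → V7/IV.
C: major triad on C = scale degree 4 → IV.
Gmaj7 has root G, degree 1 in G major, so I7.
A: a major triad on A, the applied dominant of V → V/V.
D: major triad on D = scale degree 5 → V.
G: root G is the tonic; major triad there is I.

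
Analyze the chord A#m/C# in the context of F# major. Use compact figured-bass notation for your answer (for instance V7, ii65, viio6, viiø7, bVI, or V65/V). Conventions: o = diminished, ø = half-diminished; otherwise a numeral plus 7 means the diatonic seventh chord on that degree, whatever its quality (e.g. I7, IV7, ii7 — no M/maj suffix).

iii6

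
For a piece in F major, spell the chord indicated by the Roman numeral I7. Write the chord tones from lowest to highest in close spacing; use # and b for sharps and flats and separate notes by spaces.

In F major, the first degree is F, and the diatonic chord built there is a major seventh chord.
Stacking thirds from F gives F-A-C-E.

F A C E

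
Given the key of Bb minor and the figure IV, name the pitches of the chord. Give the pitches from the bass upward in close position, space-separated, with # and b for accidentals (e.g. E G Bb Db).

IV is the major subdominant, borrowed from the parallel major. In Bb minor that root is Eb.
So the chord is Eb-G-Bb, a major triad.

Eb G Bb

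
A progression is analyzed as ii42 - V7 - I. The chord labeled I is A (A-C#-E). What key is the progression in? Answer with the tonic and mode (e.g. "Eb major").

A major

The anchor chord is a major triad on A, labeled I.
If A is scale degree 1 and the mode makes that degree carry a major triad, the tonic is A and the mode is major.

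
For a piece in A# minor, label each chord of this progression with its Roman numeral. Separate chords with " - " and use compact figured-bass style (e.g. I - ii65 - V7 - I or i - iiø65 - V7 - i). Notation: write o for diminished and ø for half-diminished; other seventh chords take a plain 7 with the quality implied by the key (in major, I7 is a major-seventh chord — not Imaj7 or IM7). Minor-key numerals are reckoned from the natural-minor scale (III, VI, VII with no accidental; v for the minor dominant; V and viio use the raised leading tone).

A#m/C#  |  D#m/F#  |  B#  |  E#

i6 - iv6 - V/V - V

A#m/C#: minor triad on A# = scale degree 1 → i6.
D#m/F# has root D#, degree 4 in A# minor, so iv6.
B#: a major triad on B#, the applied dominant of V → V/V.
E#: root E# is the dominant; major triad there is V.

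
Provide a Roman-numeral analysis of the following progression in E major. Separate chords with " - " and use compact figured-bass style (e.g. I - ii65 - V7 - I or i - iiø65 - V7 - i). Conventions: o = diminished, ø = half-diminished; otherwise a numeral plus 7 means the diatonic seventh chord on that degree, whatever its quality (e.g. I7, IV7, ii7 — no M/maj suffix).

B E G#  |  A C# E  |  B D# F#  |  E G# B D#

B-E-G#: major triad on E = scale degree 1 → I64.
A-C#-E has root A, degree 4 in E major, so IV.
B-D#-F# has root B, degree 5 in E major, so V.
E-G#-B-D#: root E is the tonic; major seventh chord there is I7.

I64 - IV - V - I7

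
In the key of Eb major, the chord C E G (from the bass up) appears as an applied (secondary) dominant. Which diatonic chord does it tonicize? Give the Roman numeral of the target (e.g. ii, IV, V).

ii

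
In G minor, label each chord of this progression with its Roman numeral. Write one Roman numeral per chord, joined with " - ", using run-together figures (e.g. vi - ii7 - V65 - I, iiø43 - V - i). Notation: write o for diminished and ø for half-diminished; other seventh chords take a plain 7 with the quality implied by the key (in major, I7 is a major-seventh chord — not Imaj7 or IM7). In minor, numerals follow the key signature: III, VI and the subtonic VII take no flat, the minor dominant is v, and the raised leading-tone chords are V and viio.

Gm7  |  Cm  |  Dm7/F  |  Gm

i7 - iv - v65 - i

Gm7: minor seventh chord on G = scale degree 1 → i7.
Cm: root C is the subdominant; minor triad there is iv.
Dm7/F: root D is the dominant; minor seventh chord there is v65.
Gm has root G, degree 1 in G minor, so i.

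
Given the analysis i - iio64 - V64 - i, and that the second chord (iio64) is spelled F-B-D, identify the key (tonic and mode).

The anchor chord is a diminished triad on B, labeled iio64.
If B is scale degree 2 and the mode makes that degree carry a diminished triad, the tonic is A and the mode is minor.

A minor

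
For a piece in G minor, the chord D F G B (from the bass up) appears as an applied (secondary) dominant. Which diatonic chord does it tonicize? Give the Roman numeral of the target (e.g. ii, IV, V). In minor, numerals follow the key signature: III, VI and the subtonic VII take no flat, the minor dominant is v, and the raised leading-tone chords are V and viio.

iv

The chord is a dominant seventh chord on G.
A dominant resolves down a perfect fifth: G → C. In G minor, C is scale degree 4, i.e. iv.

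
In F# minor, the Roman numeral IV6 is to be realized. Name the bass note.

D#

IV in F# minor has root B; the chord is B-D#-F#.
The figure 6 means first inversion — the third is in the bass.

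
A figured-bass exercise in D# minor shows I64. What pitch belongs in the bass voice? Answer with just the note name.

A#

I in D# minor has root D#; the chord is D#-F##-A#.
The figure 64 means second inversion — the fifth is in the bass.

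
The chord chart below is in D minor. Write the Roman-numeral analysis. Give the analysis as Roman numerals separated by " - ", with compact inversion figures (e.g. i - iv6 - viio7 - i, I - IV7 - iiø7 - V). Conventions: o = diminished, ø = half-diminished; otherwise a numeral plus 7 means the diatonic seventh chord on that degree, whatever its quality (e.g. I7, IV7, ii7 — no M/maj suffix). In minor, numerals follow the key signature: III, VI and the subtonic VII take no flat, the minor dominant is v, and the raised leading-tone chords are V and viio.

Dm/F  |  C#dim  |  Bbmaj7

i6 - viio - VI7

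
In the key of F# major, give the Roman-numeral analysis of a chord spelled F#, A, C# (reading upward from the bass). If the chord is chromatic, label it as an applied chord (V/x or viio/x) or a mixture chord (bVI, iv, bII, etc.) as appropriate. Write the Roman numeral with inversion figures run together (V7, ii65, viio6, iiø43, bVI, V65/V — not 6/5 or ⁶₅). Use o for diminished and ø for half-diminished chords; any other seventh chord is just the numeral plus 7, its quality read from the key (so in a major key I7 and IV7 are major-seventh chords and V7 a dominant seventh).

i

Stacked in thirds the chord is F#-A-C#: a minor triad on F#.
F# is the first degree of F# major. This is the minor tonic, borrowed from the parallel minor.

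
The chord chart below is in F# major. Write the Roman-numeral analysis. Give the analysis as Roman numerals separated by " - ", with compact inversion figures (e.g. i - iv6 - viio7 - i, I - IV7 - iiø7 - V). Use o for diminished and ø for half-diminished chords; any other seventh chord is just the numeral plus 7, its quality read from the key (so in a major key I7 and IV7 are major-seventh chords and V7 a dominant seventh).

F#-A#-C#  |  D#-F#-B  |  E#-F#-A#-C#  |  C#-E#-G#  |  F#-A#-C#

F#-A#-C#: root F# is the tonic; major triad there is I.
D#-F#-B has root B, degree 4 in F# major, so IV6.
E#-F#-A#-C# has root F#, degree 1 in F# major, so I42.
C#-E#-G#: major triad on C# = scale degree 5 → V.
F#-A#-C# has root F#, degree 1 in F# major, so I.

I - IV6 - I42 - V - I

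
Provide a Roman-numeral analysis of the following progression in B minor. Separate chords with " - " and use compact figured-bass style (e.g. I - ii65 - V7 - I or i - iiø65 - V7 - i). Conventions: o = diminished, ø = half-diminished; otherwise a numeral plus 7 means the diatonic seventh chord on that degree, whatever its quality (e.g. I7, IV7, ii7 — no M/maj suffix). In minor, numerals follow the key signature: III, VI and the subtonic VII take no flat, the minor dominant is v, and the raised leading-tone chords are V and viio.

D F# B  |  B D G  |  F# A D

i6 - VI6 - III6

D-F#-B: minor triad on B = scale degree 1 → i6.
B-D-G has root G, degree 6 in B minor, so VI6.
F#-A-D: major triad on D = scale degree 3 → III6.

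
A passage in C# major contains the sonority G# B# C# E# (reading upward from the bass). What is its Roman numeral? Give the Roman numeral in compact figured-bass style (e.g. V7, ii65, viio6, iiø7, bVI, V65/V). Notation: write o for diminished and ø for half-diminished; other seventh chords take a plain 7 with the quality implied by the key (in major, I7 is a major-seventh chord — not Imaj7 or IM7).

Stacked in thirds the chord is C#-E#-G#-B#: a major seventh chord on C#.
In C# major, C# is the tonic; the diatonic major seventh chord there is I7.
With G# in the bass the chord is in second inversion, so the figured bass is 43.

I43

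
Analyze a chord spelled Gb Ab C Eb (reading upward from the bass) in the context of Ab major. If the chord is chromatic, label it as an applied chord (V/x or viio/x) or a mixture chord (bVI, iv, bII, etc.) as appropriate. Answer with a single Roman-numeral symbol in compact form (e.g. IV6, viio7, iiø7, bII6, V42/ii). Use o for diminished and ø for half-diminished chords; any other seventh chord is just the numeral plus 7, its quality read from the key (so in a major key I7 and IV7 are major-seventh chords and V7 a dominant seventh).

V42/IV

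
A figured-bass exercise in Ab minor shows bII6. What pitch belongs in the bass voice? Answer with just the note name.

bII in Ab minor has root Bbb; the chord is Bbb-Db-Fb.
The figure 6 means first inversion — the third is in the bass.

Db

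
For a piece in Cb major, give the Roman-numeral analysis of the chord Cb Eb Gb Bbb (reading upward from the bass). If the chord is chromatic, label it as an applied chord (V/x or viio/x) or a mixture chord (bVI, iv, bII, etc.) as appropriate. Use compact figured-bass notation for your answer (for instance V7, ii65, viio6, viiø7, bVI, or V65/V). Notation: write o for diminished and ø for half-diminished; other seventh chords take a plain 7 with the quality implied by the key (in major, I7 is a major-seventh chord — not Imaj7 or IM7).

The pitches Cb-Eb-Gb-Bbb form a dominant seventh chord rooted on Cb.
Cb is not a diatonic chord root with this quality in Cb major, but it lies a perfect fifth above Fb (IV), so the chord functions as an applied dominant of IV.

V7/IV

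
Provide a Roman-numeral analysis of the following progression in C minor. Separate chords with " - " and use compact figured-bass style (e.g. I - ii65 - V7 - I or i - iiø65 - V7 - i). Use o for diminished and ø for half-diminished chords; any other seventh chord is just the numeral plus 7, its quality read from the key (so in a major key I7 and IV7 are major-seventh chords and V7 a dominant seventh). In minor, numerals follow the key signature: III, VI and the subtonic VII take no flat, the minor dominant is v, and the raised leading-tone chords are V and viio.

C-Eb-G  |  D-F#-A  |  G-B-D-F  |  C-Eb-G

i - V/V - V7 - i

C-Eb-G: minor triad on C = scale degree 1 → i.
D-F#-A: chromatic; D is V of V, so V/V.
G-B-D-F has root G, degree 5 in C minor, so V7.
C-Eb-G has root C, degree 1 in C minor, so i.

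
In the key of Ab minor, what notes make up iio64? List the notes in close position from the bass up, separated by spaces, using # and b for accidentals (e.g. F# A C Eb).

Fb Bb Db

In Ab minor, the second degree is Bb, and the diatonic chord built there is a diminished triad.
That chord is spelled Bb-Db-Fb.
The figured bass 64 indicates second inversion, placing the fifth (Fb) in the bass: Fb-Bb-Db.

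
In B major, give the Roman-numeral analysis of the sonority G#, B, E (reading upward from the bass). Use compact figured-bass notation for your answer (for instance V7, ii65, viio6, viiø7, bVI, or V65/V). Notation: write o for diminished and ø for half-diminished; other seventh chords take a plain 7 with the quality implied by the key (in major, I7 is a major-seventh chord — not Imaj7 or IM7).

IV6

The pitches E-G#-B form a major triad rooted on E.
E is scale degree 4 in B major, and a major triad on that degree is written IV.
With G# in the bass the chord is in first inversion, so the figured bass is 6.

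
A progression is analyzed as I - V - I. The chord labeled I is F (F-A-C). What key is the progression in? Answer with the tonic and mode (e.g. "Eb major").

I is given as F-A-C — a major triad with root F.
If F is scale degree 1 and the mode makes that degree carry a major triad, the tonic is F and the mode is major.

F major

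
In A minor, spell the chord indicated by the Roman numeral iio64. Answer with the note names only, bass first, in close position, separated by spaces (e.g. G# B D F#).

In A minor, the supertonic is B, and the diatonic chord built there is a diminished triad.
That chord is spelled B-D-F.
The figured bass 64 indicates second inversion, placing the fifth (F) in the bass: F-B-D.

F B D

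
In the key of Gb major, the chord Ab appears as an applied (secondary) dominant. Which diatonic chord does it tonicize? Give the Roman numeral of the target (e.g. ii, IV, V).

V

The chord is a major triad on Ab.
A dominant resolves down a perfect fifth: Ab → Db. In Gb major, Db is scale degree 5, i.e. V.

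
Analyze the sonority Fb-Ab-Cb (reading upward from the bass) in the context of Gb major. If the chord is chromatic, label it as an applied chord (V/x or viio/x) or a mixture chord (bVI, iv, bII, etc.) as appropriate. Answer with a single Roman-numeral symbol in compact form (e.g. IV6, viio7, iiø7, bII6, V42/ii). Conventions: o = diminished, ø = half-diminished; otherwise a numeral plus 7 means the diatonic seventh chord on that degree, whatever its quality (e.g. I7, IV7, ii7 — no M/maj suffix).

The pitches Fb-Ab-Cb form a major triad rooted on Fb.
Fb is the lowered seventh degree of Gb major (diatonic 7 would be F). This is a major triad on the lowered seventh degree (the subtonic), borrowed from the parallel minor.

bVII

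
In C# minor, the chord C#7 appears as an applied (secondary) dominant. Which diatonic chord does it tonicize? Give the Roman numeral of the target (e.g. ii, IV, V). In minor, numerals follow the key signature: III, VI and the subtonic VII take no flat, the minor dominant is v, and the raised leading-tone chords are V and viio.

iv

The chord is a dominant seventh chord on C#.
A dominant resolves down a perfect fifth: C# → F#. In C# minor, F# is scale degree 4, i.e. iv.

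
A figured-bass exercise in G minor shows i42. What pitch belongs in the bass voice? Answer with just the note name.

i in G minor has root G; the chord is G-Bb-D-F.
The figure 42 means third inversion — the seventh is in the bass.

F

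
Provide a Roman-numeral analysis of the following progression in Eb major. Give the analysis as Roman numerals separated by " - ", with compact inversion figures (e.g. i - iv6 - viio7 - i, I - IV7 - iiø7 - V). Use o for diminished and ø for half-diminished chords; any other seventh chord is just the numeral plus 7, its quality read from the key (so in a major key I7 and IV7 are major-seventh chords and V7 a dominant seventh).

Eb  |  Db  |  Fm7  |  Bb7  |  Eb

I - bVII - ii7 - V7 - I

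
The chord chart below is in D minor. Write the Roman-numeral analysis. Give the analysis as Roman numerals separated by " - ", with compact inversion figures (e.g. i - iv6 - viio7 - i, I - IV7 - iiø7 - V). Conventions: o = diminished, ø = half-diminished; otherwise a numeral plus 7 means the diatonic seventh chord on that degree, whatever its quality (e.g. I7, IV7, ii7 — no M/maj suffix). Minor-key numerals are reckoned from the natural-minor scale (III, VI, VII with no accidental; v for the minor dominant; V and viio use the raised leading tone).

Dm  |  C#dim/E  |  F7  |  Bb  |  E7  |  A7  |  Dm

i - viio6 - V7/VI - VI - V7/V - V7 - i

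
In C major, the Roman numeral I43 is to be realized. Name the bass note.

I in C major has root C; the chord is C-E-G-B.
The figure 43 means second inversion — the fifth is in the bass.

G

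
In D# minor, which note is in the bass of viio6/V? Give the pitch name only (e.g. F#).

B#

The applied chord viio6/V is rooted on G##: G##-B#-D#.
The figure 6 means first inversion — the third is in the bass.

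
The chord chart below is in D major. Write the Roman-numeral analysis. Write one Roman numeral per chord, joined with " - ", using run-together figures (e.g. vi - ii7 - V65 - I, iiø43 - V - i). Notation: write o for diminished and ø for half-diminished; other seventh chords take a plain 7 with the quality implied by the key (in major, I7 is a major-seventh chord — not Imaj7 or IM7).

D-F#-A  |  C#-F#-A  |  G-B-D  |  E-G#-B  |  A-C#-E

I - iii64 - IV - V/V - V

D-F#-A has root D, degree 1 in D major, so I.
C#-F#-A: root F# is the mediant; minor triad there is iii64.
G-B-D: major triad on G = scale degree 4 → IV.
E-G#-B: a major triad on E, the applied dominant of V → V/V.
A-C#-E has root A, degree 5 in D major, so V.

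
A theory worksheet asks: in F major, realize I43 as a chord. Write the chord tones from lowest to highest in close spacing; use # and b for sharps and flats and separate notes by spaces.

C E F A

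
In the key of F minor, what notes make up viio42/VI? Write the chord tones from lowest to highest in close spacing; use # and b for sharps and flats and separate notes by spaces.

Bbb C Eb Gb

The slash marks an applied leading-tone chord: viio of VI. In F minor, VI is Db, so the leading tone to it is C, a half step below.
Building a fully diminished seventh chord on C gives C-Eb-Gb-Bbb.
The figured bass 42 indicates third inversion, placing the seventh (Bbb) in the bass: Bbb-C-Eb-Gb.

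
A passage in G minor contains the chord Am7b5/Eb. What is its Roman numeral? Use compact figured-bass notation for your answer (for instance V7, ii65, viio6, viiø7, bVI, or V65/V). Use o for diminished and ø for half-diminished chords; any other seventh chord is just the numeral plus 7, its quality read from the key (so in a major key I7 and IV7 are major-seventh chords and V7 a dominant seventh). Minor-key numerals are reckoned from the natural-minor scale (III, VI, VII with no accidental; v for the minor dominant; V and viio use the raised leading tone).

iiø43

The pitches A-C-Eb-G form a half-diminished seventh chord rooted on A.
In G minor, A is the supertonic; the diatonic half-diminished seventh chord there is iiø7.
With Eb in the bass the chord is in second inversion, so the figured bass is 43.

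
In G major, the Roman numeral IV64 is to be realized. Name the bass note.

IV in G major has root C; the chord is C-E-G.
The figure 64 means second inversion — the fifth is in the bass.

G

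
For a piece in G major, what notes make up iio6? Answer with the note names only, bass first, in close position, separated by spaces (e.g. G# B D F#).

iio6 is the diminished supertonic triad, borrowed from the parallel minor. In G major that root is A.
So the chord is A-C-Eb.
With the 6 figure the chord is in first inversion; from the bass C upward in close position it reads C-Eb-A.

C Eb A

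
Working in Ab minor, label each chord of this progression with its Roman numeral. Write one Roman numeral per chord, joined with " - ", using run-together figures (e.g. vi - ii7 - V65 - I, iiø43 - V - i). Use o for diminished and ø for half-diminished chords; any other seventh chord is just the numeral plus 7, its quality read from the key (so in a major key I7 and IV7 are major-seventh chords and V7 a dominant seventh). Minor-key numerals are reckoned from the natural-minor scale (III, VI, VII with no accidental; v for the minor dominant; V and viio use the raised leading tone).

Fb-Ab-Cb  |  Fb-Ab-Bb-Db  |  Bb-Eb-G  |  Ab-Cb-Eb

Fb-Ab-Cb has root Fb, degree 6 in Ab minor, so VI.
Fb-Ab-Bb-Db: root Bb is the supertonic; half-diminished seventh chord there is iiø43.
Bb-Eb-G has root Eb, degree 5 in Ab minor, so V64.
Ab-Cb-Eb has root Ab, degree 1 in Ab minor, so i.

VI - iiø43 - V64 - i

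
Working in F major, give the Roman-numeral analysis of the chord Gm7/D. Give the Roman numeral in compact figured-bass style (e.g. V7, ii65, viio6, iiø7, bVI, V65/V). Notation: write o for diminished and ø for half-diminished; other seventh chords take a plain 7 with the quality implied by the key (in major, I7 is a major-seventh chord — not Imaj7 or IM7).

The pitches G-Bb-D-F form a minor seventh chord rooted on G.
In F major, G is the supertonic; the diatonic minor seventh chord there is ii7.
With D in the bass the chord is in second inversion, so the figured bass is 43.

ii43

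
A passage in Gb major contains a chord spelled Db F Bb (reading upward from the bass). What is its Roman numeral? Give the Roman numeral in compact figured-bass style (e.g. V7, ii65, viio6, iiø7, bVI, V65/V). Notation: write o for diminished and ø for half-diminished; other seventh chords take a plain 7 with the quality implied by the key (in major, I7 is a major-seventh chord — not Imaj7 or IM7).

iii6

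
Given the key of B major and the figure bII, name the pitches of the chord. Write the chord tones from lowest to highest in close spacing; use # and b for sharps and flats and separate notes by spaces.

C E G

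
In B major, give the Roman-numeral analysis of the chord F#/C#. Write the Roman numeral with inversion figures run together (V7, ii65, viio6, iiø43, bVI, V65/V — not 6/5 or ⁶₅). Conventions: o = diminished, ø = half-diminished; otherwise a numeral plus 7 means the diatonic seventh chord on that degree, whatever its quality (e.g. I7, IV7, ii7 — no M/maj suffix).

V64

The pitches F#-A#-C# form a major triad rooted on F#.
In B major, F# is the dominant; the diatonic major triad there is V.
With C# in the bass the chord is in second inversion, so the figured bass is 64.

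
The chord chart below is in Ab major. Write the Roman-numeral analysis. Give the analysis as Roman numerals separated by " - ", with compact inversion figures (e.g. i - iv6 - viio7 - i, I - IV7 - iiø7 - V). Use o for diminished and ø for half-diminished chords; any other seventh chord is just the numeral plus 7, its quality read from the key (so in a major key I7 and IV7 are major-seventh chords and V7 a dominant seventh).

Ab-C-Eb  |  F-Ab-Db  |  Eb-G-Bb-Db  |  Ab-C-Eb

Ab-C-Eb has root Ab, degree 1 in Ab major, so I.
F-Ab-Db: root Db is the subdominant; major triad there is IV6.
Eb-G-Bb-Db has root Eb, degree 5 in Ab major, so V7.
Ab-C-Eb has root Ab, degree 1 in Ab major, so I.

I - IV6 - V7 - I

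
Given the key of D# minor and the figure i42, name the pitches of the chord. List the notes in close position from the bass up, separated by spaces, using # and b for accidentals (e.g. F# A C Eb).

The numeral's case and figure indicate a minor seventh chord. In D# minor its root, the first degree, is D#.
That chord is spelled D#-F#-A#-C#.
The figured bass 42 indicates third inversion, placing the seventh (C#) in the bass: C#-D#-F#-A#.

C# D# F# A#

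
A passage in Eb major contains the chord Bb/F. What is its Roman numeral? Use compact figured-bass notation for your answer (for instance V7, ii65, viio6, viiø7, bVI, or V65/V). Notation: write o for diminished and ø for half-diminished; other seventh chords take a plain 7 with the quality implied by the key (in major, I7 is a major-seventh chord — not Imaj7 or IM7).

V64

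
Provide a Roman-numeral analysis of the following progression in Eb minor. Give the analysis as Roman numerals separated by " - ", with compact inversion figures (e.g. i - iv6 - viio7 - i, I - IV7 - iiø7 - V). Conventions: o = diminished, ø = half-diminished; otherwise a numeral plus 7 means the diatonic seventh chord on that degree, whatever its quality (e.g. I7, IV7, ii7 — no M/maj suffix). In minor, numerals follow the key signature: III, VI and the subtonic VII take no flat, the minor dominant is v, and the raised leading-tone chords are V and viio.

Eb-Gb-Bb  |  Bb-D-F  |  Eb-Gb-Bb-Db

i - V - i7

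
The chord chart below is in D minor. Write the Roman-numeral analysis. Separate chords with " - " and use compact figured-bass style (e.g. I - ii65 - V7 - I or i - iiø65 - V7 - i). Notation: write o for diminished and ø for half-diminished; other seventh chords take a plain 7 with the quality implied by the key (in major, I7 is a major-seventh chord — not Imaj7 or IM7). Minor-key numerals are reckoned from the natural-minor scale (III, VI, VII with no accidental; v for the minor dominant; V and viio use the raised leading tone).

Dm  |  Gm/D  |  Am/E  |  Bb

i - iv64 - v64 - VI

Dm: root D is the tonic; minor triad there is i.
Gm/D: minor triad on G = scale degree 4 → iv64.
Am/E: root A is the dominant; minor triad there is v64.
Bb: major triad on Bb = scale degree 6 → VI.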